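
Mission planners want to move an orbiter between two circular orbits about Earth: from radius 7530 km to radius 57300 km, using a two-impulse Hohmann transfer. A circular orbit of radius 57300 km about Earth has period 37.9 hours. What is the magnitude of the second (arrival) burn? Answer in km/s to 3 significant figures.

From Kepler's third law T² = 4π²r³/μ at r = 57300 km, T = 37.9 hours = 37.9 × 3600 s = 1.3644×10^5 s: μ = 4π²r³/T² = 3.98970×10^5 km³/s².
Transfer-ellipse semi-major axis a_t = (r₁ + r₂)/2 = (7530 + 57300)/2 = 32415 km.
Circular speed at r = 57300 km: v_c = √(μ/r) = 2.639 km/s.
Transfer-orbit speed at the same r (vis-viva, a = a_t): v_t = √[μ(2/r − 1/a_t)] = 1.272 km/s.
Δv₂ = |v_t − v_c| = |1.272 − 2.639| = 1.367 km/s.

Δv₂ = 1.37 km/s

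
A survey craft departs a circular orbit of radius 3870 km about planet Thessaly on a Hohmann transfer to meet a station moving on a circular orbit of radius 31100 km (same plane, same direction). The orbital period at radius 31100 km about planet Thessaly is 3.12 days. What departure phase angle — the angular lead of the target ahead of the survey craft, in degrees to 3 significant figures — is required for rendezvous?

φ = 104°

From Kepler's third law T² = 4π²r³/μ at r = 31100 km, T = 3.12 days = 3.12 × 86400 s = 2.69568×10^5 s: μ = 4π²r³/T² = 16342.0 km³/s².
Transfer-ellipse semi-major axis a_t = (r₁ + r₂)/2 = (3870 + 31100)/2 = 17485 km.
The half-period of the transfer ellipse is t = π√(a_t³/μ) = 56819.3 s.
The target's mean motion on its circular orbit is ω₂ = √(μ/r₂³) = 2.33084×10^-5 rad/s.
Angle swept by the target during transfer: ω₂·t = 1.3244 rad = 75.88°.
Arrival is 180° from departure on the ellipse, so φ = 180° − 75.88° = 104°.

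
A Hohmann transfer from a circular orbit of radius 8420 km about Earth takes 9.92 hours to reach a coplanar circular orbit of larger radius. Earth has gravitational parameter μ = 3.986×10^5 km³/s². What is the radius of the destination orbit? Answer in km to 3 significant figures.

r₂ = 66000 km

Transfer time t = 9.92 hours = 35712 s, and t = π√(a_t³/μ).
So a_t = (μ t²/π²)^(1/3) = (3.986×10^5 × (35712)² / π²)^(1/3) = 37207 km.
Since a_t = (r₁ + r₂)/2, r₂ = 2a_t − r₁ = 2×37207 − 8420 = 65994 km.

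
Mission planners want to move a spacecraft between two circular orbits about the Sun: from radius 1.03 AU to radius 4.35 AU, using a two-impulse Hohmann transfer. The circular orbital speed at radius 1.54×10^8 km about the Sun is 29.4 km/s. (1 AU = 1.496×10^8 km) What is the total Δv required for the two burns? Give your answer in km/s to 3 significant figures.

Δv = 13.4 km/s

From the circular-orbit relation v² = μ/r at r = 1.54×10^8 km: μ = v²r = (29.4)² × 1.54×10^8 = 1.33111×10^11 km³/s².
In km: r₁ = 1.03 × 1.496×10^8 = 1.54088×10^8 km; r₂ = 4.35 × 1.496×10^8 = 6.5076×10^8 km.
Semi-major axis of the transfer orbit: a_t = (1.54088×10^8 + 6.5076×10^8)/2 = 4.02424×10^8 km.
At r₁ the circular-orbit speed is v₁ = √(μ/r₁) = 29.392 km/s.
On the transfer ellipse at r₁, vis-viva equation gives v_p = √[μ(2/r₁ − 1/a_t)] = 37.376 km/s.
First burn Δv₁ = |v_p − v₁| = 7.984 km/s.
Circular speed at r₂: v₂ = √(μ/r₂) = 14.302 km/s.
Transfer-orbit speed at r₂: v_a = √[μ(2/r₂ − 1/a_t)] = 8.8499 km/s.
Second burn Δv₂ = |v₂ − v_a| = 5.452 km/s.
Δv = Δv₁ + Δv₂ = 7.984 + 5.452 = 13.44 km/s.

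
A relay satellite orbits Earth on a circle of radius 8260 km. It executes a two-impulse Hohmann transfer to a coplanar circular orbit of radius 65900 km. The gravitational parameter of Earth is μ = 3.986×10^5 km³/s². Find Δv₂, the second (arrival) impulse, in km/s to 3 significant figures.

The Hohmann ellipse has a_t = (r₁ + r₂)/2 = 37080 km.
On the circular orbit at r = 65900 km, v_c = √(μ/r) = 2.4594 km/s.
Vis-viva on the transfer ellipse at r = 65900 km gives v_t = √[μ(2/r − 1/a_t)] = 1.1608 km/s.
Δv₂ = |v_t − v_c| = |1.1608 − 2.4594| = 1.299 km/s.

Δv₂ = 1.30 km/s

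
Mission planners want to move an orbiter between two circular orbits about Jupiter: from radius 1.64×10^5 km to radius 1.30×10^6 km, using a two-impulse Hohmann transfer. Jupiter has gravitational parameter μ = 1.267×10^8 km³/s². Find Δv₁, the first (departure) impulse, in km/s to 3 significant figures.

The Hohmann ellipse has a_t = (r₁ + r₂)/2 = 7.320×10^5 km.
Circular speed at r = 1.640×10^5 km: v_c = √(μ/r) = 27.795 km/s.
Transfer-orbit speed at the same r (vis-viva, a = a_t): v_t = √[μ(2/r − 1/a_t)] = 37.041 km/s.
Δv₁ = |v_t − v_c| = |37.041 − 27.795| = 9.246 km/s.

Δv₁ = 9.25 km/s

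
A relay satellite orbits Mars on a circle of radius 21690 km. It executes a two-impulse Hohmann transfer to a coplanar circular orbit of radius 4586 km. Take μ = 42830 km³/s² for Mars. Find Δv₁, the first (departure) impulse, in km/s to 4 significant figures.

Δv₁ = 0.5750 km/s

The Hohmann ellipse has a_t = (r₁ + r₂)/2 = 13138 km.
Circular speed at r = 21690 km: v_c = √(μ/r) = 1.4052 km/s.
Transfer-orbit speed at the same r (vis-viva, a = a_t): v_t = √[μ(2/r − 1/a_t)] = 0.83023 km/s.
Δv₁ = |v_t − v_c| = |0.83023 − 1.4052| = 0.5750 km/s.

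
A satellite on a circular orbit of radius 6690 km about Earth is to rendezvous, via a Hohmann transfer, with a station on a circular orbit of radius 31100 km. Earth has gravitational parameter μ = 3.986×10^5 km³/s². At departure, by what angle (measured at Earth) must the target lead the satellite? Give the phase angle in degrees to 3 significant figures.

Transfer-ellipse semi-major axis a_t = (r₁ + r₂)/2 = (6690 + 31100)/2 = 18895 km.
Transfer time t = π√(a_t³/μ) = 12924 s.
Target angular speed ω₂ = √(μ/r₂³) = 1.1511×10^-4 rad/s.
Angle swept by the target during transfer: ω₂·t = 1.4877 rad = 85.24°.
Arrival is 180° from departure on the ellipse, so φ = 180° − 85.24° = 94.8°.

φ = 94.8°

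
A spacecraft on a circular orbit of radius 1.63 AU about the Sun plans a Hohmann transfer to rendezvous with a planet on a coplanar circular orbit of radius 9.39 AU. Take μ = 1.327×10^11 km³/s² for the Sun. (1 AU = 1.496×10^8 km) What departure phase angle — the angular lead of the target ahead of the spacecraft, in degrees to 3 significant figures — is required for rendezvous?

φ = 99.1°

In km: r₁ = 1.63 × 1.496×10^8 = 2.43848×10^8 km; r₂ = 9.39 × 1.496×10^8 = 1.404744×10^9 km.
Transfer-ellipse semi-major axis a_t = (r₁ + r₂)/2 = (2.43848×10^8 + 1.404744×10^9)/2 = 8.24296×10^8 km.
The half-period of the transfer ellipse is t = π√(a_t³/μ) = 2.0410×10^8 s.
The target's mean motion on its circular orbit is ω₂ = √(μ/r₂³) = 6.9189×10^-9 rad/s.
Angle swept by the target during transfer: ω₂·t = 1.4121 rad = 80.91°.
Arrival is 180° from departure on the ellipse, so φ = 180° − 80.91° = 99.1°.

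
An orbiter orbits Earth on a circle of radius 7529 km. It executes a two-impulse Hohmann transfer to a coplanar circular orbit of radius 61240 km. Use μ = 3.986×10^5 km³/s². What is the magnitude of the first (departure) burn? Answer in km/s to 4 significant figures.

Δv₁ = 2.434 km/s

Transfer-ellipse semi-major axis a_t = (r₁ + r₂)/2 = (7529 + 61240)/2 = 34384.5 km.
Circular speed at r = 7529 km: v_c = √(μ/r) = 7.276 km/s.
Vis-viva on the transfer ellipse at r = 7529 km gives v_t = √[μ(2/r − 1/a_t)] = 9.710 km/s.
Δv₁ = |v_t − v_c| = |9.710 − 7.276| = 2.434 km/s.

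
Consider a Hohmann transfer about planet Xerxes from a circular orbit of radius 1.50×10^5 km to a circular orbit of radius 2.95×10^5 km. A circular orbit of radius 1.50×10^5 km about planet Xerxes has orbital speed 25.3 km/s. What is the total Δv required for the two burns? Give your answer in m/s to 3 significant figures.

Δv = 7060 m/s

From the circular-orbit relation v² = μ/r at r = 1.50×10^5 km: μ = v²r = (25.3)² × 1.50×10^5 = 9.60135×10^7 km³/s².
The Hohmann ellipse has a_t = (r₁ + r₂)/2 = 2.225×10^5 km.
Circular speed at r₁: v₁ = √(μ/r₁) = √(9.60135×10^7/1.500×10^5) = 25.300 km/s.
Transfer-orbit speed at r₁ (v² = μ(2/r − 1/a)): v_p = √[μ(2/r₁ − 1/a_t)] = 29.132 km/s.
First burn Δv₁ = |v_p − v₁| = 3.832 km/s.
Circular speed at r₂: v₂ = √(μ/r₂) = 18.041 km/s.
Transfer-orbit speed at r₂: v_a = √[μ(2/r₂ − 1/a_t)] = 14.813 km/s.
Second burn Δv₂ = |v₂ − v_a| = 3.228 km/s.
Δv = Δv₁ + Δv₂ = 3.832 + 3.228 = 7.060 km/s.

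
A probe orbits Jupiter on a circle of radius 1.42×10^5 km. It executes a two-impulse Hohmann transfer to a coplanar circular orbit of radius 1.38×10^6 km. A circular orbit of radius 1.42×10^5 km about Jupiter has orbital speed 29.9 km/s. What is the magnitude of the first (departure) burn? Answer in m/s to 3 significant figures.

From the circular-orbit relation v² = μ/r at r = 1.42×10^5 km: μ = v²r = (29.9)² × 1.42×10^5 = 1.26949×10^8 km³/s².
The Hohmann ellipse has a_t = (r₁ + r₂)/2 = 7.610×10^5 km.
On the circular orbit at r = 1.420×10^5 km, v_c = √(μ/r) = 29.90 km/s.
Transfer-orbit speed at the same r (vis-viva, a = a_t): v_t = √[μ(2/r − 1/a_t)] = 40.26 km/s.
Δv₁ = |v_t − v_c| = |40.26 − 29.90| = 10.36 km/s.

Δv₁ = 10400 m/s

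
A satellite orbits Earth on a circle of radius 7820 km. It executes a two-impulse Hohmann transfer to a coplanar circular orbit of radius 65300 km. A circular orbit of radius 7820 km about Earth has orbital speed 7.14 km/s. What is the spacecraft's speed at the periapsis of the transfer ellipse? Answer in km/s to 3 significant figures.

v = 9.54 km/s

From the circular-orbit relation v² = μ/r at r = 7820 km: μ = v²r = (7.14)² × 7820 = 3.98660×10^5 km³/s².
The Hohmann ellipse has a_t = (r₁ + r₂)/2 = 36560 km.
At periapsis, r = 7820 km.
From the vis-viva equation, v = √[μ(2/r − 1/a_t)] = 9.542 km/s.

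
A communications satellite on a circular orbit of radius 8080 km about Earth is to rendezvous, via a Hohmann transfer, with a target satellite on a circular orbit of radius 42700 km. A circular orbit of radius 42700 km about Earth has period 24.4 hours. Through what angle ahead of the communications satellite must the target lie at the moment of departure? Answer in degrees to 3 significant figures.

From Kepler's third law T² = 4π²r³/μ at r = 42700 km, T = 24.4 hours = 24.4 × 3600 s = 87840 s: μ = 4π²r³/T² = 3.98344×10^5 km³/s².
The Hohmann ellipse has a_t = (r₁ + r₂)/2 = 25390 km.
Transfer time t = π√(a_t³/μ) = 20138 s.
Target angular speed ω₂ = √(μ/r₂³) = 7.1530×10^-5 rad/s.
Angle swept by the target during transfer: ω₂·t = 1.4405 rad = 82.53°.
The communications satellite traverses 180° on the transfer ellipse, so the target must lead by 180° − 82.53° = 97.5°.

φ = 97.5°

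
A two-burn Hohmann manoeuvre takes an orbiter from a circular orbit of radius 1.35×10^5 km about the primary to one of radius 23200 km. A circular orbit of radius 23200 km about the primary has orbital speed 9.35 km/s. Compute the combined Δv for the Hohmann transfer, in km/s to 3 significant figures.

From the circular-orbit relation v² = μ/r at r = 23200 km: μ = v²r = (9.35)² × 23200 = 2.02820×10^6 km³/s².
Semi-major axis of the transfer orbit: a_t = (1.350×10^5 + 23200)/2 = 79100 km.
Circular speed at r₁: v₁ = √(μ/r₁) = √(2.02820×10^6/1.350×10^5) = 3.876 km/s.
Transfer-orbit speed at r₁ (v² = μ(2/r − 1/a)): v_a = √[μ(2/r₁ − 1/a_t)] = 2.099 km/s.
First burn Δv₁ = |v_a − v₁| = 1.777 km/s.
At r₂, v₂ = √(μ/r₂) = 9.3500 km/s.
Transfer-orbit speed at r₂: v_p = √[μ(2/r₂ − 1/a_t)] = 12.215 km/s.
Second burn Δv₂ = |v₂ − v_p| = 2.865 km/s.
Δv = Δv₁ + Δv₂ = 1.777 + 2.865 = 4.642 km/s.

Δv = 4.64 km/s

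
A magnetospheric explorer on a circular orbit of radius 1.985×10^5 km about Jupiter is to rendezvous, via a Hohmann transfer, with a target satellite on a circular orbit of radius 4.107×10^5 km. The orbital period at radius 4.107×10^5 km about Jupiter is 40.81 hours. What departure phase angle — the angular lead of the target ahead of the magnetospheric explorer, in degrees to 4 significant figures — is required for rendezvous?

From Kepler's third law T² = 4π²r³/μ at r = 4.107×10^5 km, T = 40.81 hours = 40.81 × 3600 s = 1.46916×10^5 s: μ = 4π²r³/T² = 1.26706×10^8 km³/s².
The Hohmann ellipse has a_t = (r₁ + r₂)/2 = 3.046×10^5 km.
The half-period of the transfer ellipse is t = π√(a_t³/μ) = 46919 s.
Target angular speed ω₂ = √(μ/r₂³) = 4.2767×10^-5 rad/s.
Angle swept by the target during transfer: ω₂·t = 2.0066 rad = 114.97°.
Arrival is 180° from departure on the ellipse, so φ = 180° − 114.97° = 65.03°.

φ = 65.03°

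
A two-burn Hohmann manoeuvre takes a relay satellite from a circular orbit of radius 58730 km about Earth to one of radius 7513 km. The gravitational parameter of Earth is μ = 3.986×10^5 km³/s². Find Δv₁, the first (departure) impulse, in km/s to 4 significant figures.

Δv₁ = 1.364 km/s

Semi-major axis of the transfer orbit: a_t = (58730 + 7513)/2 = 33121.5 km.
Circular speed at r = 58730 km: v_c = √(μ/r) = 2.605 km/s.
Vis-viva on the transfer ellipse at r = 58730 km gives v_t = √[μ(2/r − 1/a_t)] = 1.241 km/s.
Δv₁ = |v_t − v_c| = |1.241 − 2.605| = 1.364 km/s.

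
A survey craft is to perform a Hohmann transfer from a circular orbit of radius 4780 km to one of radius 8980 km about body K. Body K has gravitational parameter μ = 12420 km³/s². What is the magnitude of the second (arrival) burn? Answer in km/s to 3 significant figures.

Δv₂ = 0.196 km/s

Semi-major axis of the transfer orbit: a_t = (4780 + 8980)/2 = 6880 km.
On the circular orbit at r = 8980 km, v_c = √(μ/r) = 1.17604 km/s.
Transfer-orbit speed at the same r (vis-viva, a = a_t): v_t = √[μ(2/r − 1/a_t)] = 0.980262 km/s.
Δv₂ = |v_t − v_c| = |0.980262 − 1.17604| = 0.1958 km/s.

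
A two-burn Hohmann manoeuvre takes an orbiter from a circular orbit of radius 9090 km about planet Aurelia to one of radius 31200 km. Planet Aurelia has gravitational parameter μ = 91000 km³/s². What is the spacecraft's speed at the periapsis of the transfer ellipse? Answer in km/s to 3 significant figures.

v = 3.94 km/s

The Hohmann ellipse has a_t = (r₁ + r₂)/2 = 20145 km.
The periapsis of the transfer ellipse is at r = 9090 km.
Applying v² = μ(2/r − 1/a_t): v = 3.938 km/s.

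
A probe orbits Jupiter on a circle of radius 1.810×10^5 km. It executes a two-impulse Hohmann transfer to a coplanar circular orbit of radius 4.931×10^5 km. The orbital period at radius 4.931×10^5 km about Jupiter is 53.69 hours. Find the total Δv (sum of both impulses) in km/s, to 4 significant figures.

From Kepler's third law T² = 4π²r³/μ at r = 4.931×10^5 km, T = 53.69 hours = 53.69 × 3600 s = 1.93284×10^5 s: μ = 4π²r³/T² = 1.26699×10^8 km³/s².
Semi-major axis of the transfer orbit: a_t = (1.810×10^5 + 4.931×10^5)/2 = 3.3705×10^5 km.
Circular speed at r₁: v₁ = √(μ/r₁) = √(1.26699×10^8/1.810×10^5) = 26.457 km/s.
On the transfer ellipse at r₁, vis-viva equation gives v_p = √[μ(2/r₁ − 1/a_t)] = 32.001 km/s.
First burn Δv₁ = |v_p − v₁| = 5.544 km/s.
Circular speed at r₂: v₂ = √(μ/r₂) = 16.0295 km/s.
Transfer-orbit speed at r₂: v_a = √[μ(2/r₂ − 1/a_t)] = 11.7466 km/s.
Second burn Δv₂ = |v₂ − v_a| = 4.283 km/s.
Total Δv = Δv₁ + Δv₂ = 9.827 km/s.

Δv = 9.827 km/s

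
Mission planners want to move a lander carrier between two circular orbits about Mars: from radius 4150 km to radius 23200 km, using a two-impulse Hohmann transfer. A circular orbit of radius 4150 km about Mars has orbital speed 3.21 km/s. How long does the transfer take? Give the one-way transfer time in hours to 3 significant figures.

t = 6.75 hours

From the circular-orbit relation v² = μ/r at r = 4150 km: μ = v²r = (3.21)² × 4150 = 42762.0 km³/s².
Semi-major axis of the transfer orbit: a_t = (4150 + 23200)/2 = 13675 km.
Transfer time t = π√(a_t³/μ) = π√((13675)³ / 42762.0) = 24290 s.
Converting: 24290 s ÷ 3600 s/hour = 6.75 hours.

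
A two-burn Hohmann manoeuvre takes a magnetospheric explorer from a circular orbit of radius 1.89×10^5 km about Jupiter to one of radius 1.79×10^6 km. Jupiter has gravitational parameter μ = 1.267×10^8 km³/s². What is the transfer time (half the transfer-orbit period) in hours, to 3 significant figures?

The Hohmann ellipse has a_t = (r₁ + r₂)/2 = 9.895×10^5 km.
Transfer time t = π√(a_t³/μ) = π√((9.895×10^5)³ / 1.267×10^8) = 2.747×10^5 s.
Converting: 2.747×10^5 s ÷ 3600 s/hour = 76.3 hours.

t = 76.3 hours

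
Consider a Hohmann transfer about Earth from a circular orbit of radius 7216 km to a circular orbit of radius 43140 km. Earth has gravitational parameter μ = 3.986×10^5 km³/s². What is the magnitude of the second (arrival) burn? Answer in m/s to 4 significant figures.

The Hohmann ellipse has a_t = (r₁ + r₂)/2 = 25178 km.
On the circular orbit at r = 43140 km, v_c = √(μ/r) = 3.0397 km/s.
Vis-viva on the transfer ellipse at r = 43140 km gives v_t = √[μ(2/r − 1/a_t)] = 1.6273 km/s.
Δv₂ = |v_t − v_c| = |1.6273 − 3.0397| = 1.412 km/s.

Δv₂ = 1412 m/s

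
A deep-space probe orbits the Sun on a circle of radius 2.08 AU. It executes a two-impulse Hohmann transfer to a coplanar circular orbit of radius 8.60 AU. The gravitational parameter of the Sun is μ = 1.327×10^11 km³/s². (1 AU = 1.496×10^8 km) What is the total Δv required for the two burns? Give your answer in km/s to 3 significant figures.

In km: r₁ = 2.08 × 1.496×10^8 = 3.11168×10^8 km; r₂ = 8.60 × 1.496×10^8 = 1.28656×10^9 km.
The Hohmann ellipse has a_t = (r₁ + r₂)/2 = 7.98864×10^8 km.
At r₁ the circular-orbit speed is v₁ = √(μ/r₁) = 20.651 km/s.
On the transfer ellipse at r₁, vis-viva gives v_p = √[μ(2/r₁ − 1/a_t)] = 26.207 km/s.
First burn Δv₁ = |v_p − v₁| = 5.556 km/s.
At r₂, v₂ = √(μ/r₂) = 10.156 km/s.
Transfer-orbit speed at r₂: v_a = √[μ(2/r₂ − 1/a_t)] = 6.3384 km/s.
Second burn Δv₂ = |v₂ − v_a| = 3.818 km/s.
Total Δv = Δv₁ + Δv₂ = 9.374 km/s.

Δv = 9.37 km/s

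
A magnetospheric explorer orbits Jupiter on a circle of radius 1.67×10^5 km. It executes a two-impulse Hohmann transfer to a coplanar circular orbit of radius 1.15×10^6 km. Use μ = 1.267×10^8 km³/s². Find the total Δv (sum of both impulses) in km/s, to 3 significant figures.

Δv = 14.1 km/s

The Hohmann ellipse has a_t = (r₁ + r₂)/2 = 6.585×10^5 km.
At r₁ the circular-orbit speed is v₁ = √(μ/r₁) = 27.544 km/s.
On the transfer ellipse at r₁, vis-viva gives v_p = √[μ(2/r₁ − 1/a_t)] = 36.400 km/s.
First burn Δv₁ = |v_p − v₁| = 8.856 km/s.
Circular speed at r₂: v₂ = √(μ/r₂) = 10.496 km/s.
Transfer-orbit speed at r₂: v_a = √[μ(2/r₂ − 1/a_t)] = 5.2859 km/s.
Second burn Δv₂ = |v₂ − v_a| = 5.210 km/s.
Total Δv = Δv₁ + Δv₂ = 14.07 km/s.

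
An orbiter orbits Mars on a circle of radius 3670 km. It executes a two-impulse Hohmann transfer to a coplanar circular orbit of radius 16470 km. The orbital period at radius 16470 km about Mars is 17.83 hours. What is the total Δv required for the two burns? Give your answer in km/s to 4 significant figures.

Δv = 1.591 km/s

From Kepler's third law T² = 4π²r³/μ at r = 16470 km, T = 17.83 hours = 17.83 × 3600 s = 64188 s: μ = 4π²r³/T² = 42808.8 km³/s².
Semi-major axis of the transfer orbit: a_t = (3670 + 16470)/2 = 10070 km.
Circular speed at r₁: v₁ = √(μ/r₁) = √(42808.8/3670) = 3.4153 km/s.
On the transfer ellipse at r₁, v² = μ(2/r − 1/a) gives v_p = √[μ(2/r₁ − 1/a_t)] = 4.3678 km/s.
First burn Δv₁ = |v_p − v₁| = 0.9525 km/s.
Circular speed at r₂: v₂ = √(μ/r₂) = 1.6122 km/s.
Transfer-orbit speed at r₂: v_a = √[μ(2/r₂ − 1/a_t)] = 0.97328 km/s.
Second burn Δv₂ = |v₂ − v_a| = 0.6389 km/s.
Total Δv = Δv₁ + Δv₂ = 1.591 km/s.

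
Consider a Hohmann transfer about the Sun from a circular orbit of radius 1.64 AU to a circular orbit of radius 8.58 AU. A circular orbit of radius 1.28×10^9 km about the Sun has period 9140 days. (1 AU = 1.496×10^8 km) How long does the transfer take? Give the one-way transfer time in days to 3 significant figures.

From Kepler's third law T² = 4π²r³/μ at r = 1.28×10^9 km, T = 9140 days = 9140 × 86400 s = 7.89696×10^8 s: μ = 4π²r³/T² = 1.32761×10^11 km³/s².
In km: r₁ = 1.64 × 1.496×10^8 = 2.45344×10^8 km; r₂ = 8.58 × 1.496×10^8 = 1.283568×10^9 km.
Semi-major axis of the transfer orbit: a_t = (2.45344×10^8 + 1.283568×10^9)/2 = 7.64456×10^8 km.
By Kepler's third law the transfer-orbit period is T = 2π√(a_t³/μ), so t = T/2 = 1.822×10^8 s.
Converting: 1.822×10^8 s ÷ 86400 s/day = 2110 days.

t = 2110 days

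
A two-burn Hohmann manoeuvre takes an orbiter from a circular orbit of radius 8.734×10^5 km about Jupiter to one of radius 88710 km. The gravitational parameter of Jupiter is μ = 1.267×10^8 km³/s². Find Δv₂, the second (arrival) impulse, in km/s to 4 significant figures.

Δv₂ = 13.13 km/s

Transfer-ellipse semi-major axis a_t = (r₁ + r₂)/2 = (8.734×10^5 + 88710)/2 = 4.81055×10^5 km.
Circular speed at r = 88710 km: v_c = √(μ/r) = 37.79 km/s.
Vis-viva on the transfer ellipse at r = 88710 km gives v_t = √[μ(2/r − 1/a_t)] = 50.92 km/s.
Δv₂ = |v_t − v_c| = |50.92 − 37.79| = 13.13 km/s.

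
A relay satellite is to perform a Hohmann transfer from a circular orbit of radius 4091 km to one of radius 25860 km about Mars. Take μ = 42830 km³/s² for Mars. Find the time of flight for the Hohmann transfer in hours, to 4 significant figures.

t = 7.728 hours

Semi-major axis of the transfer orbit: a_t = (4091 + 25860)/2 = 14975.5 km.
By Kepler's third law the transfer-orbit period is T = 2π√(a_t³/μ), so t = T/2 = 27820 s.
Converting: 27820 s ÷ 3600 s/hour = 7.728 hours.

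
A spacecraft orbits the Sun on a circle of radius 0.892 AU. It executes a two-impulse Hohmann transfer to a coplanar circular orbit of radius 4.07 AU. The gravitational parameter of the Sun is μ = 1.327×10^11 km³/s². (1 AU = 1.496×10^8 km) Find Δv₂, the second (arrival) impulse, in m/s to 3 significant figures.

In km: r₁ = 0.892 × 1.496×10^8 = 1.334432×10^8 km; r₂ = 4.07 × 1.496×10^8 = 6.08872×10^8 km.
Transfer-ellipse semi-major axis a_t = (r₁ + r₂)/2 = (1.334432×10^8 + 6.08872×10^8)/2 = 3.711576×10^8 km.
Circular speed at r = 6.08872×10^8 km: v_c = √(μ/r) = 14.763 km/s.
Vis-viva on the transfer ellipse at r = 6.08872×10^8 km gives v_t = √[μ(2/r − 1/a_t)] = 8.8520 km/s.
Δv₂ = |v_t − v_c| = |8.8520 − 14.763| = 5.911 km/s.

Δv₂ = 5910 m/s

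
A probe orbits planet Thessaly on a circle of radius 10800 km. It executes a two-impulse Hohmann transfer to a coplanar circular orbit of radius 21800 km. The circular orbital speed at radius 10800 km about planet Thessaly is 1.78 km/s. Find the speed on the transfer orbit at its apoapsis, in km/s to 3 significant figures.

From the circular-orbit relation v² = μ/r at r = 10800 km: μ = v²r = (1.78)² × 10800 = 34218.7 km³/s².
Semi-major axis of the transfer orbit: a_t = (10800 + 21800)/2 = 16300 km.
The apoapsis of the transfer ellipse is at r = 21800 km.
Vis-viva: v = √[μ(2/r − 1/a_t)] = √[34218.7 × (2/21800 − 1/16300)] = 1.020 km/s.

v = 1.02 km/s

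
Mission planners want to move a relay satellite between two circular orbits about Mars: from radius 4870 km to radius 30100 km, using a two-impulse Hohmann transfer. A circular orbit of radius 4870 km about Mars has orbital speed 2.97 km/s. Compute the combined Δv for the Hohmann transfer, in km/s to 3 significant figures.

From the circular-orbit relation v² = μ/r at r = 4870 km: μ = v²r = (2.97)² × 4870 = 42957.8 km³/s².
Semi-major axis of the transfer orbit: a_t = (4870 + 30100)/2 = 17485 km.
Circular speed at r₁: v₁ = √(μ/r₁) = √(42957.8/4870) = 2.9700 km/s.
On the transfer ellipse at r₁, v² = μ(2/r − 1/a) gives v_p = √[μ(2/r₁ − 1/a_t)] = 3.8968 km/s.
First burn Δv₁ = |v_p − v₁| = 0.9268 km/s.
At r₂, v₂ = √(μ/r₂) = 1.19464 km/s.
Transfer-orbit speed at r₂: v_a = √[μ(2/r₂ − 1/a_t)] = 0.630477 km/s.
Second burn Δv₂ = |v₂ − v_a| = 0.5642 km/s.
Total Δv = Δv₁ + Δv₂ = 1.491 km/s.

Δv = 1.49 km/s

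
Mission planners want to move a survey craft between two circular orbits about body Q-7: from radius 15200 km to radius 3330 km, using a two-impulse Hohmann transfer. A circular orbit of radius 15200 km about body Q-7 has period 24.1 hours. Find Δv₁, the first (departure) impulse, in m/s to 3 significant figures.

Δv₁ = 441 m/s

From Kepler's third law T² = 4π²r³/μ at r = 15200 km, T = 24.1 hours = 24.1 × 3600 s = 86760 s: μ = 4π²r³/T² = 18418.4 km³/s².
Transfer-ellipse semi-major axis a_t = (r₁ + r₂)/2 = (15200 + 3330)/2 = 9265 km.
Circular speed at r = 15200 km: v_c = √(μ/r) = 1.1008 km/s.
Transfer-orbit speed at the same r (vis-viva, a = a_t): v_t = √[μ(2/r − 1/a_t)] = 0.65994 km/s.
Δv₁ = |v_t − v_c| = |0.65994 − 1.1008| = 0.4409 km/s.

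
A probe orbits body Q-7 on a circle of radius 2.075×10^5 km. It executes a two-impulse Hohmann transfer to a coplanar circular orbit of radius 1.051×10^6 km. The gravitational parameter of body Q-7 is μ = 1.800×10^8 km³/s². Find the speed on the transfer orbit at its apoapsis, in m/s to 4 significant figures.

Transfer-ellipse semi-major axis a_t = (r₁ + r₂)/2 = (2.075×10^5 + 1.051×10^6)/2 = 6.2925×10^5 km.
At apoapsis, r = 1.051×10^6 km.
Applying v² = μ(2/r − 1/a_t): v = 7.515 km/s.

v = 7515 m/s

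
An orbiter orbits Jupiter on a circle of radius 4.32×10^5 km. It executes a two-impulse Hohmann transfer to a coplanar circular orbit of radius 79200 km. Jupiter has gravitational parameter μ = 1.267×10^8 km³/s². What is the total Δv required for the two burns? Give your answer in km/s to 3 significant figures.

The Hohmann ellipse has a_t = (r₁ + r₂)/2 = 2.556×10^5 km.
Circular speed at r₁: v₁ = √(μ/r₁) = √(1.267×10^8/4.320×10^5) = 17.126 km/s.
On the transfer ellipse at r₁, vis-viva gives v_a = √[μ(2/r₁ − 1/a_t)] = 9.5330 km/s.
First burn Δv₁ = |v_a − v₁| = 7.593 km/s.
At r₂, v₂ = √(μ/r₂) = 40.00 km/s.
Transfer-orbit speed at r₂: v_p = √[μ(2/r₂ − 1/a_t)] = 52.00 km/s.
Second burn Δv₂ = |v₂ − v_p| = 12.00 km/s.
Total Δv = Δv₁ + Δv₂ = 19.59 km/s.

Δv = 19.6 km/s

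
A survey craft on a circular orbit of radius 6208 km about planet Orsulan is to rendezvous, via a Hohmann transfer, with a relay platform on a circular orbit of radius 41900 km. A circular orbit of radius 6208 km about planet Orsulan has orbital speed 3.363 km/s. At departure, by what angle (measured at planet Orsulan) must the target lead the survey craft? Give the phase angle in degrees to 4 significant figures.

From the circular-orbit relation v² = μ/r at r = 6208 km: μ = v²r = (3.363)² × 6208 = 70211.0 km³/s².
Transfer-ellipse semi-major axis a_t = (r₁ + r₂)/2 = (6208 + 41900)/2 = 24054 km.
The half-period of the transfer ellipse is t = π√(a_t³/μ) = 44231 s.
Target angular speed ω₂ = √(μ/r₂³) = 3.0895×10^-5 rad/s.
Angle swept by the target during transfer: ω₂·t = 1.3665 rad = 78.29°.
The survey craft traverses 180° on the transfer ellipse, so the target must lead by 180° − 78.29° = 101.7°.

φ = 101.7°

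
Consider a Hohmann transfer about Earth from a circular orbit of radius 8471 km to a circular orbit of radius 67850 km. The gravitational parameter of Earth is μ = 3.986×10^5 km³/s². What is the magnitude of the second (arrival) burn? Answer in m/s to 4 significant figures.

Semi-major axis of the transfer orbit: a_t = (8471 + 67850)/2 = 38160.5 km.
On the circular orbit at r = 67850 km, v_c = √(μ/r) = 2.424 km/s.
Transfer-orbit speed at the same r (vis-viva, a = a_t): v_t = √[μ(2/r − 1/a_t)] = 1.142 km/s.
Δv₂ = |v_t − v_c| = |1.142 − 2.424| = 1.282 km/s.

Δv₂ = 1282 m/s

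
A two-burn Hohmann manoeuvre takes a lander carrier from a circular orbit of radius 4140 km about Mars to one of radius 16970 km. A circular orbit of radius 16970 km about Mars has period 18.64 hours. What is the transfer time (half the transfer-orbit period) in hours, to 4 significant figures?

From Kepler's third law T² = 4π²r³/μ at r = 16970 km, T = 18.64 hours = 18.64 × 3600 s = 67104 s: μ = 4π²r³/T² = 42845.8 km³/s².
The Hohmann ellipse has a_t = (r₁ + r₂)/2 = 10555 km.
Half the transfer-orbit period gives t = π√(a_t³/μ) = 16460 s.
Converting: 16460 s ÷ 3600 s/hour = 4.572 hours.

t = 4.572 hours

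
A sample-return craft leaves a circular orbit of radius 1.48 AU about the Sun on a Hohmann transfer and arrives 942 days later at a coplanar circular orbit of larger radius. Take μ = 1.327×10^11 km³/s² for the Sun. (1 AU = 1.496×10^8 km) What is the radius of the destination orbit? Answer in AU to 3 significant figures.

r₂ = 4.49 AU

In km: r₁ = 1.48 × 1.496×10^8 = 2.21408×10^8 km.
Transfer time t = 942 days = 8.13888×10^7 s, and t = π√(a_t³/μ).
So a_t = (μ t²/π²)^(1/3) = (1.327×10^11 × (8.13888×10^7)² / π²)^(1/3) = 4.4658×10^8 km.
Since a_t = (r₁ + r₂)/2, r₂ = 2a_t − r₁ = 2×4.4658×10^8 − 2.21408×10^8 = 6.71752×10^8 km.
In AU: r₂ = 6.71752×10^8 / 1.496×10^8 = 4.49 AU.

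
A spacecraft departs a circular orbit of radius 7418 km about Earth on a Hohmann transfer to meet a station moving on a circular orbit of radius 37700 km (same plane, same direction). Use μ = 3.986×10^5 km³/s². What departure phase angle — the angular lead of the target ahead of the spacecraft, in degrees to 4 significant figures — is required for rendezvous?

The Hohmann ellipse has a_t = (r₁ + r₂)/2 = 22559 km.
The half-period of the transfer ellipse is t = π√(a_t³/μ) = 16860 s.
The target's mean motion on its circular orbit is ω₂ = √(μ/r₂³) = 8.625×10^-5 rad/s.
Angle swept by the target during transfer: ω₂·t = 1.4542 rad = 83.32°.
Arrival is 180° from departure on the ellipse, so φ = 180° − 83.32° = 96.68°.

φ = 96.68°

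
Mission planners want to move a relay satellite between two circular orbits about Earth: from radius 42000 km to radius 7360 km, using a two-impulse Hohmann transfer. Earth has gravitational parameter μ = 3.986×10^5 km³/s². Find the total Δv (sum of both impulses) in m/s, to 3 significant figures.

Δv = 3640 m/s

The Hohmann ellipse has a_t = (r₁ + r₂)/2 = 24680 km.
Circular speed at r₁: v₁ = √(μ/r₁) = √(3.986×10^5/42000) = 3.0807 km/s.
Transfer-orbit speed at r₁ (vis-viva equation): v_a = √[μ(2/r₁ − 1/a_t)] = 1.6823 km/s.
First burn Δv₁ = |v_a − v₁| = 1.398 km/s.
At r₂, v₂ = √(μ/r₂) = 7.359 km/s.
Transfer-orbit speed at r₂: v_p = √[μ(2/r₂ − 1/a_t)] = 9.600 km/s.
Second burn Δv₂ = |v₂ − v_p| = 2.241 km/s.
Total Δv = Δv₁ + Δv₂ = 3.639 km/s.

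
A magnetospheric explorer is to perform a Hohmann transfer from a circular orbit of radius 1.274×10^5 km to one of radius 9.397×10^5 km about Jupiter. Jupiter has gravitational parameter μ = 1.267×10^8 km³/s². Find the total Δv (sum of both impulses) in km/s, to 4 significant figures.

The Hohmann ellipse has a_t = (r₁ + r₂)/2 = 5.3355×10^5 km.
At r₁ the circular-orbit speed is v₁ = √(μ/r₁) = 31.5358 km/s.
On the transfer ellipse at r₁, vis-viva gives v_p = √[μ(2/r₁ − 1/a_t)] = 41.8515 km/s.
First burn Δv₁ = |v_p − v₁| = 10.316 km/s.
At r₂, v₂ = √(μ/r₂) = 11.6116 km/s.
Transfer-orbit speed at r₂: v_a = √[μ(2/r₂ − 1/a_t)] = 5.67402 km/s.
Second burn Δv₂ = |v₂ − v_a| = 5.9376 km/s.
Total Δv = Δv₁ + Δv₂ = 16.25 km/s.

Δv = 16.25 km/s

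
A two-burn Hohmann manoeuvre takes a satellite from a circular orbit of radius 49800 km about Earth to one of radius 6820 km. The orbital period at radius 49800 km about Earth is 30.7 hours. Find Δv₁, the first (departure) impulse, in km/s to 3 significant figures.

Δv₁ = 1.44 km/s

From Kepler's third law T² = 4π²r³/μ at r = 49800 km, T = 30.7 hours = 30.7 × 3600 s = 1.1052×10^5 s: μ = 4π²r³/T² = 3.99177×10^5 km³/s².
Semi-major axis of the transfer orbit: a_t = (49800 + 6820)/2 = 28310 km.
On the circular orbit at r = 49800 km, v_c = √(μ/r) = 2.8312 km/s.
Vis-viva on the transfer ellipse at r = 49800 km gives v_t = √[μ(2/r − 1/a_t)] = 1.3896 km/s.
Δv₁ = |v_t − v_c| = |1.3896 − 2.8312| = 1.442 km/s.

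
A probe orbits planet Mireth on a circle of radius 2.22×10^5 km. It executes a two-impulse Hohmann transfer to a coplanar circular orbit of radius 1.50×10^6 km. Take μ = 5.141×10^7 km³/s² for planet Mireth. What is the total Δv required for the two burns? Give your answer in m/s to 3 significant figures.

Δv = 7750 m/s

Semi-major axis of the transfer orbit: a_t = (2.220×10^5 + 1.500×10^6)/2 = 8.610×10^5 km.
At r₁ the circular-orbit speed is v₁ = √(μ/r₁) = 15.218 km/s.
Transfer-orbit speed at r₁ (vis-viva): v_p = √[μ(2/r₁ − 1/a_t)] = 20.086 km/s.
First burn Δv₁ = |v_p − v₁| = 4.868 km/s.
At r₂, v₂ = √(μ/r₂) = 5.8543 km/s.
Transfer-orbit speed at r₂: v_a = √[μ(2/r₂ − 1/a_t)] = 2.9727 km/s.
Second burn Δv₂ = |v₂ − v_a| = 2.882 km/s.
Δv = Δv₁ + Δv₂ = 4.868 + 2.882 = 7.750 km/s.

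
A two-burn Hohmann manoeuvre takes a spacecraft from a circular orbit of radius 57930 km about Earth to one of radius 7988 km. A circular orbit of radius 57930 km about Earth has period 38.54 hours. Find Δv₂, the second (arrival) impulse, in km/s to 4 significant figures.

Δv₂ = 2.301 km/s

From Kepler's third law T² = 4π²r³/μ at r = 57930 km, T = 38.54 hours = 38.54 × 3600 s = 1.38744×10^5 s: μ = 4π²r³/T² = 3.98696×10^5 km³/s².
Transfer-ellipse semi-major axis a_t = (r₁ + r₂)/2 = (57930 + 7988)/2 = 32959 km.
On the circular orbit at r = 7988 km, v_c = √(μ/r) = 7.065 km/s.
Vis-viva on the transfer ellipse at r = 7988 km gives v_t = √[μ(2/r − 1/a_t)] = 9.366 km/s.
Δv₂ = |v_t − v_c| = |9.366 − 7.065| = 2.301 km/s.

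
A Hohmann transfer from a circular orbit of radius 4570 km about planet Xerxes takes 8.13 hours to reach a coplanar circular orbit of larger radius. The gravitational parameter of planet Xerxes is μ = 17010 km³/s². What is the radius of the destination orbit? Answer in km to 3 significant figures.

Transfer time t = 8.13 hours = 29268 s, and t = π√(a_t³/μ).
So a_t = (μ t²/π²)^(1/3) = (17010 × (29268)² / π²)^(1/3) = 11387 km.
Since a_t = (r₁ + r₂)/2, r₂ = 2a_t − r₁ = 2×11387 − 4570 = 18204 km.

r₂ = 18200 km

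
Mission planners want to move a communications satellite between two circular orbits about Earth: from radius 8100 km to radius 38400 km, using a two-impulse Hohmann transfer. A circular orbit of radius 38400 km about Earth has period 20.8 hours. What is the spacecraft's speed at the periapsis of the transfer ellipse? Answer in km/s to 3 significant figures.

v = 9.02 km/s

From Kepler's third law T² = 4π²r³/μ at r = 38400 km, T = 20.8 hours = 20.8 × 3600 s = 74880 s: μ = 4π²r³/T² = 3.98678×10^5 km³/s².
The Hohmann ellipse has a_t = (r₁ + r₂)/2 = 23250 km.
At periapsis, r = 8100 km.
Applying v² = μ(2/r − 1/a_t): v = 9.016 km/s.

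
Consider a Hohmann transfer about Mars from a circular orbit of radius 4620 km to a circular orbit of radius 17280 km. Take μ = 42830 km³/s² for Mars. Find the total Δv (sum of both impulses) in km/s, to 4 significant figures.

The Hohmann ellipse has a_t = (r₁ + r₂)/2 = 10950 km.
At r₁ the circular-orbit speed is v₁ = √(μ/r₁) = 3.0448 km/s.
Transfer-orbit speed at r₁ (vis-viva): v_p = √[μ(2/r₁ − 1/a_t)] = 3.8249 km/s.
First burn Δv₁ = |v_p − v₁| = 0.7801 km/s.
Circular speed at r₂: v₂ = √(μ/r₂) = 1.57435 km/s.
Transfer-orbit speed at r₂: v_a = √[μ(2/r₂ − 1/a_t)] = 1.02262 km/s.
Second burn Δv₂ = |v₂ − v_a| = 0.5517 km/s.
Δv = Δv₁ + Δv₂ = 0.7801 + 0.5517 = 1.332 km/s.

Δv = 1.332 km/s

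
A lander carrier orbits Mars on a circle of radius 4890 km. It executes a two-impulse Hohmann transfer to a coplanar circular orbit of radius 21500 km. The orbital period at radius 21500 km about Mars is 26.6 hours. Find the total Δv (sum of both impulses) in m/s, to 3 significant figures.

Δv = 1370 m/s

From Kepler's third law T² = 4π²r³/μ at r = 21500 km, T = 26.6 hours = 26.6 × 3600 s = 95760 s: μ = 4π²r³/T² = 42786.5 km³/s².
Semi-major axis of the transfer orbit: a_t = (4890 + 21500)/2 = 13195 km.
At r₁ the circular-orbit speed is v₁ = √(μ/r₁) = 2.9580 km/s.
On the transfer ellipse at r₁, vis-viva gives v_p = √[μ(2/r₁ − 1/a_t)] = 3.7758 km/s.
First burn Δv₁ = |v_p − v₁| = 0.8178 km/s.
At r₂, v₂ = √(μ/r₂) = 1.4107 km/s.
Transfer-orbit speed at r₂: v_a = √[μ(2/r₂ − 1/a_t)] = 0.85878 km/s.
Second burn Δv₂ = |v₂ − v_a| = 0.5519 km/s.
Δv = Δv₁ + Δv₂ = 0.8178 + 0.5519 = 1.370 km/s.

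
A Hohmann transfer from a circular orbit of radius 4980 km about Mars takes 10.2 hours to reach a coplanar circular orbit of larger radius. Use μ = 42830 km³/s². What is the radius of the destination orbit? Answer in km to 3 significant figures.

r₂ = 31100 km

Transfer time t = 10.2 hours = 36720 s, and t = π√(a_t³/μ).
So a_t = (μ t²/π²)^(1/3) = (42830 × (36720)² / π²)^(1/3) = 18020 km.
Since a_t = (r₁ + r₂)/2, r₂ = 2a_t − r₁ = 2×18020 − 4980 = 31060 km.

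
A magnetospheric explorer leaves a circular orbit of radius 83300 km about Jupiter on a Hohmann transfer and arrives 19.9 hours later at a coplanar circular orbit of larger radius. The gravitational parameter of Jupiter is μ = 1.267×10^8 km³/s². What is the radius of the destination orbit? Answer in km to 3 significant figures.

r₂ = 7.24×10^5 km

Transfer time t = 19.9 hours = 71640 s, and t = π√(a_t³/μ).
So a_t = (μ t²/π²)^(1/3) = (1.267×10^8 × (71640)² / π²)^(1/3) = 4.0389×10^5 km.
Since a_t = (r₁ + r₂)/2, r₂ = 2a_t − r₁ = 2×4.0389×10^5 − 83300 = 7.2448×10^5 km.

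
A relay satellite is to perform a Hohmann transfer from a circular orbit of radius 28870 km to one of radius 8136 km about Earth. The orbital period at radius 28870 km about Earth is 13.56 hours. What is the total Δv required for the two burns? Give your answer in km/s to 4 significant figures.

From Kepler's third law T² = 4π²r³/μ at r = 28870 km, T = 13.56 hours = 13.56 × 3600 s = 48816 s: μ = 4π²r³/T² = 3.98635×10^5 km³/s².
Transfer-ellipse semi-major axis a_t = (r₁ + r₂)/2 = (28870 + 8136)/2 = 18503 km.
Circular speed at r₁: v₁ = √(μ/r₁) = √(3.98635×10^5/28870) = 3.716 km/s.
Transfer-orbit speed at r₁ (v² = μ(2/r − 1/a)): v_a = √[μ(2/r₁ − 1/a_t)] = 2.464 km/s.
First burn Δv₁ = |v_a − v₁| = 1.252 km/s.
Circular speed at r₂: v₂ = √(μ/r₂) = 6.9997 km/s.
Transfer-orbit speed at r₂: v_p = √[μ(2/r₂ − 1/a_t)] = 8.7435 km/s.
Second burn Δv₂ = |v₂ − v_p| = 1.744 km/s.
Total Δv = Δv₁ + Δv₂ = 2.996 km/s.

Δv = 2.996 km/s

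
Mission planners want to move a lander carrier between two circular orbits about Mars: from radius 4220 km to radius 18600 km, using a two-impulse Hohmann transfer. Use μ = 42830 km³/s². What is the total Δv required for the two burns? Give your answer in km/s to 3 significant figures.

Δv = 1.48 km/s

The Hohmann ellipse has a_t = (r₁ + r₂)/2 = 11410 km.
At r₁ the circular-orbit speed is v₁ = √(μ/r₁) = 3.1858 km/s.
Transfer-orbit speed at r₁ (vis-viva): v_p = √[μ(2/r₁ − 1/a_t)] = 4.0675 km/s.
First burn Δv₁ = |v_p − v₁| = 0.8817 km/s.
Circular speed at r₂: v₂ = √(μ/r₂) = 1.51746 km/s.
Transfer-orbit speed at r₂: v_a = √[μ(2/r₂ − 1/a_t)] = 0.922850 km/s.
Second burn Δv₂ = |v₂ − v_a| = 0.5946 km/s.
Total Δv = Δv₁ + Δv₂ = 1.476 km/s.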